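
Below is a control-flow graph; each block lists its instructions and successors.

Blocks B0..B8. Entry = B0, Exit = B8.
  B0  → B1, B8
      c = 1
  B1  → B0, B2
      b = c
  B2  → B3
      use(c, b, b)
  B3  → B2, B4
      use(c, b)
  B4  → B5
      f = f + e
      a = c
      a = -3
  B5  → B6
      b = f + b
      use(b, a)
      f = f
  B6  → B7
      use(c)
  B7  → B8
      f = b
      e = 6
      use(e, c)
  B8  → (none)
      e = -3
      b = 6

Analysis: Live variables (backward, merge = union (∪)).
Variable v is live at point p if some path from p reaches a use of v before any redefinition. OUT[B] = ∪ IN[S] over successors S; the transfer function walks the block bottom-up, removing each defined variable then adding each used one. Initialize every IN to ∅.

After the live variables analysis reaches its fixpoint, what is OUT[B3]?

Answer: {b, c, e, f}

Trace:
Fixpoint table:
  B0:  IN={e, f}  OUT={c, e, f}
  B1:  IN={c, e, f}  OUT={b, c, e, f}
  B2:  IN={b, c, e, f}  OUT={b, c, e, f}
  B3:  IN={b, c, e, f}  OUT={b, c, e, f}
  B4:  IN={b, c, e, f}  OUT={a, b, c, f}
  B5:  IN={a, b, c, f}  OUT={b, c}
  B6:  IN={b, c}  OUT={b, c}
  B7:  IN={b, c}  OUT={}
  B8:  IN={}  OUT={}

Merge at B3: OUT[B3] = IN[B2] ⊔ IN[B4] = {b, c, e, f}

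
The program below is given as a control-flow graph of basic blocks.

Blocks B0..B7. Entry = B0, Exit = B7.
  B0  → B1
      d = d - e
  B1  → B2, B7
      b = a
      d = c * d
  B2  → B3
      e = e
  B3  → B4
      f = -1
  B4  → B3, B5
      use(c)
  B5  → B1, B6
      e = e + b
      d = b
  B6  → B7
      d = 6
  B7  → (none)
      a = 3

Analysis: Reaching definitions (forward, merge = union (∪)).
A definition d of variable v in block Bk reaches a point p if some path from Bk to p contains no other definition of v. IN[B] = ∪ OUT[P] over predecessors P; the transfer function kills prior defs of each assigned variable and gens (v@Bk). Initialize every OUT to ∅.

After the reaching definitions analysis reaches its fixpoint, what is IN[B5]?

Answer: {b@B1, d@B1, e@B2, f@B3}

Derivation:
Fixpoint table:
  B0:   IN={}   OUT={d@B0}
  B1:   IN={b@B1, d@B0, d@B5, e@B5, f@B3}   OUT={b@B1, d@B1, e@B5, f@B3}
  B2:   IN={b@B1, d@B1, e@B5, f@B3}   OUT={b@B1, d@B1, e@B2, f@B3}
  B3:   IN={b@B1, d@B1, e@B2, f@B3}   OUT={b@B1, d@B1, e@B2, f@B3}
  B4:   IN={b@B1, d@B1, e@B2, f@B3}   OUT={b@B1, d@B1, e@B2, f@B3}
  B5:   IN={b@B1, d@B1, e@B2, f@B3}   OUT={b@B1, d@B5, e@B5, f@B3}
  B6:   IN={b@B1, d@B5, e@B5, f@B3}   OUT={b@B1, d@B6, e@B5, f@B3}
  B7:   IN={b@B1, d@B1, d@B6, e@B5, f@B3}   OUT={a@B7, b@B1, d@B1, d@B6, e@B5, f@B3}

Merge at B5: IN[B5] = OUT[B4] = {b@B1, d@B1, e@B2, f@B3}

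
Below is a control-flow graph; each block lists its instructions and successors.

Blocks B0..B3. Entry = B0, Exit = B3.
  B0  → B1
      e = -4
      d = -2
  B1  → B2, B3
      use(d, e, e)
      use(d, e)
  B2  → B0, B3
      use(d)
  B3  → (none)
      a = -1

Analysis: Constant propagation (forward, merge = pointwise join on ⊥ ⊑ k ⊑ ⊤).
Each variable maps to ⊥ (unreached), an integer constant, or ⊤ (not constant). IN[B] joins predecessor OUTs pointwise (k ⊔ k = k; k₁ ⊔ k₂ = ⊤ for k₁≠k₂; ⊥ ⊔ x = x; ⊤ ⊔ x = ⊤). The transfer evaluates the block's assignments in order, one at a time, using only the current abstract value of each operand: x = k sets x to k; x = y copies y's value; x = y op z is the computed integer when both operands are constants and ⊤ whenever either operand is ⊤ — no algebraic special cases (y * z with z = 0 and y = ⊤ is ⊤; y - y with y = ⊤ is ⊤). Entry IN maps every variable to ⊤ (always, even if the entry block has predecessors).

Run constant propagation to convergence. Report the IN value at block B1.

Answer: {a: ⊤, b: ⊤, c: ⊤, d: -2, e: -4, f: ⊤}

Trace:
Fixpoint table:
  B0:   IN=(all ⊤)   OUT={d:-2, e:-4; rest ⊤}
  B1:   IN={d:-2, e:-4; rest ⊤}   OUT={d:-2, e:-4; rest ⊤}
  B2:   IN={d:-2, e:-4; rest ⊤}   OUT={d:-2, e:-4; rest ⊤}
  B3:   IN={d:-2, e:-4; rest ⊤}   OUT={a:-1, d:-2, e:-4; rest ⊤}

Merge at B1: IN[B1] = OUT[B0] = {a: ⊤, b: ⊤, c: ⊤, d: -2, e: -4, f: ⊤}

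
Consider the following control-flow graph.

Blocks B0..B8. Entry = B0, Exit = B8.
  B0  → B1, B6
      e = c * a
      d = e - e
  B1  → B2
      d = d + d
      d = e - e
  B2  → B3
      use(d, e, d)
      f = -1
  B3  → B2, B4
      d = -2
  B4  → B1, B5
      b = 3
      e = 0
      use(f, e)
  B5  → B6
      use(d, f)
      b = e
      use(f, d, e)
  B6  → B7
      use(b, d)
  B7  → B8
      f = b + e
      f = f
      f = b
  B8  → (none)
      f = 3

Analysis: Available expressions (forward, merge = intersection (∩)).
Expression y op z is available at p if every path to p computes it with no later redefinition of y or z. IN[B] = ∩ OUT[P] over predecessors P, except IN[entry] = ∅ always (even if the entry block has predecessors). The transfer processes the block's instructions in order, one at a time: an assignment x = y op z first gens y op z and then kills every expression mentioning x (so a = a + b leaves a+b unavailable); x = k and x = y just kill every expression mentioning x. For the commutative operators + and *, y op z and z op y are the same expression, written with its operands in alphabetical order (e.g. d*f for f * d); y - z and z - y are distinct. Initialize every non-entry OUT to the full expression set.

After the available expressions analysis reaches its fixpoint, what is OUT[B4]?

Answer: {a*c}

Working:
Converged values:
  B0:   IN={}   OUT={a*c, e-e}
  B1:   IN={a*c}   OUT={a*c, e-e}
  B2:   IN={a*c, e-e}   OUT={a*c, e-e}
  B3:   IN={a*c, e-e}   OUT={a*c, e-e}
  B4:   IN={a*c, e-e}   OUT={a*c}
  B5:   IN={a*c}   OUT={a*c}
  B6:   IN={a*c}   OUT={a*c}
  B7:   IN={a*c}   OUT={a*c, b+e}
  B8:   IN={a*c, b+e}   OUT={a*c, b+e}

Merge at B4: IN[B4] = OUT[B3] = {a*c, e-e}
Applying B4's transfer function to that IN value gives OUT[B4] (row B4 above).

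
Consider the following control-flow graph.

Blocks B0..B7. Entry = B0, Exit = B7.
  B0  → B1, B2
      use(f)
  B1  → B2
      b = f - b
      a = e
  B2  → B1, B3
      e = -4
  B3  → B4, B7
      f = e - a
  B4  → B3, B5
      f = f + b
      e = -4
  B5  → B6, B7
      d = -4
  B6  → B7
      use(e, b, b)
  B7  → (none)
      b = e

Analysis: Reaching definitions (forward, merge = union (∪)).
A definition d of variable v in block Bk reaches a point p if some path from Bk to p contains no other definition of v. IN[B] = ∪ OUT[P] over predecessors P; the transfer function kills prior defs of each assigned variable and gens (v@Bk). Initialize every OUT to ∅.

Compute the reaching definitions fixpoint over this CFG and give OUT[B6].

Answer: {a@B1, b@B1, d@B5, e@B4, f@B4}

Derivation:
Per-block solution:
  B0:  IN={}  OUT={}
  B1:  IN={a@B1, b@B1, e@B2}  OUT={a@B1, b@B1, e@B2}
  B2:  IN={a@B1, b@B1, e@B2}  OUT={a@B1, b@B1, e@B2}
  B3:  IN={a@B1, b@B1, e@B2, e@B4, f@B4}  OUT={a@B1, b@B1, e@B2, e@B4, f@B3}
  B4:  IN={a@B1, b@B1, e@B2, e@B4, f@B3}  OUT={a@B1, b@B1, e@B4, f@B4}
  B5:  IN={a@B1, b@B1, e@B4, f@B4}  OUT={a@B1, b@B1, d@B5, e@B4, f@B4}
  B6:  IN={a@B1, b@B1, d@B5, e@B4, f@B4}  OUT={a@B1, b@B1, d@B5, e@B4, f@B4}
  B7:  IN={a@B1, b@B1, d@B5, e@B2, e@B4, f@B3, f@B4}  OUT={a@B1, b@B7, d@B5, e@B2, e@B4, f@B3, f@B4}

Merge at B6: IN[B6] = OUT[B5] = {a@B1, b@B1, d@B5, e@B4, f@B4}
Applying B6's transfer function to that IN value gives OUT[B6] (row B6 above).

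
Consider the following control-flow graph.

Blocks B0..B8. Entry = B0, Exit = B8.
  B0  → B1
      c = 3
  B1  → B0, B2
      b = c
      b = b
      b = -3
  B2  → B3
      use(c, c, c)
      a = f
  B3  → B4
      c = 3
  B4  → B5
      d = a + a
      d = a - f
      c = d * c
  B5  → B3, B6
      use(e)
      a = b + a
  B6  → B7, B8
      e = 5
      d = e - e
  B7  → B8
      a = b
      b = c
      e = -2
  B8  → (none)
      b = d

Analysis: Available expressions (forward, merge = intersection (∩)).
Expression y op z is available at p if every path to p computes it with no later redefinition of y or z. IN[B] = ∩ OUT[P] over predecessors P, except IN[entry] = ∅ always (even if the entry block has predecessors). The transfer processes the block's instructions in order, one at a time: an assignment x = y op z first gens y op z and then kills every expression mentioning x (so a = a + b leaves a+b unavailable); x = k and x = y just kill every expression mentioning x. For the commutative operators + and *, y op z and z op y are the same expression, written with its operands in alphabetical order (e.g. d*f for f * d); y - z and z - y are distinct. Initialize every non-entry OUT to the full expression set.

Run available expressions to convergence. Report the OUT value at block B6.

Answer: {e-e}

Derivation:
Fixpoint table:
  B0:   IN={}   OUT={}
  B1:   IN={}   OUT={}
  B2:   IN={}   OUT={}
  B3:   IN={}   OUT={}
  B4:   IN={}   OUT={a+a, a-f}
  B5:   IN={a+a, a-f}   OUT={}
  B6:   IN={}   OUT={e-e}
  B7:   IN={e-e}   OUT={}
  B8:   IN={}   OUT={}

Merge at B6: IN[B6] = OUT[B5] = {}
Applying B6's transfer function to that IN value gives OUT[B6] (row B6 above).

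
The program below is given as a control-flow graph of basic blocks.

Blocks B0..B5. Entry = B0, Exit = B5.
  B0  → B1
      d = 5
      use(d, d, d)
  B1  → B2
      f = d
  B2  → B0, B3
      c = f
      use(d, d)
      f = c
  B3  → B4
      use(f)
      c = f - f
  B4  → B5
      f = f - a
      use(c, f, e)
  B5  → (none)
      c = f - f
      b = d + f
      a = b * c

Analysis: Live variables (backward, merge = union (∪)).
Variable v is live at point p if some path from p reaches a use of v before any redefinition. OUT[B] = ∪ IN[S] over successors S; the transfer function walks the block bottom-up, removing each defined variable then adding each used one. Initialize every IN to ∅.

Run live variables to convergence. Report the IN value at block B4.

Converged values:
  B0: | IN={a, e} | OUT={a, d, e}
  B1: | IN={a, d, e} | OUT={a, d, e, f}
  B2: | IN={a, d, e, f} | OUT={a, d, e, f}
  B3: | IN={a, d, e, f} | OUT={a, c, d, e, f}
  B4: | IN={a, c, d, e, f} | OUT={d, f}
  B5: | IN={d, f} | OUT={}

Merge at B4: OUT[B4] = IN[B5] = {d, f}
Applying B4's transfer function to that OUT value gives IN[B4] (row B4 above).

Answer: {a, c, d, e, f}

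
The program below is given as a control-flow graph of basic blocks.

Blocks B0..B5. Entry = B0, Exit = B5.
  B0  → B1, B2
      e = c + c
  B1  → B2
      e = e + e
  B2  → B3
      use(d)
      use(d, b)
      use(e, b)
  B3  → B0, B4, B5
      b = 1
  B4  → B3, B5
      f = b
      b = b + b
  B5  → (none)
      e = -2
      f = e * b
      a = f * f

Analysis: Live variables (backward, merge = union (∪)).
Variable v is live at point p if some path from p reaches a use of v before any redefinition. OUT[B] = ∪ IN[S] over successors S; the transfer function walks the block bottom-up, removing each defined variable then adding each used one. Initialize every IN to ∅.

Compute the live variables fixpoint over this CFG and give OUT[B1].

Answer: {b, c, d, e}

Derivation:
Converged values:
  B0:   IN={b, c, d}   OUT={b, c, d, e}
  B1:   IN={b, c, d, e}   OUT={b, c, d, e}
  B2:   IN={b, c, d, e}   OUT={c, d}
  B3:   IN={c, d}   OUT={b, c, d}
  B4:   IN={b, c, d}   OUT={b, c, d}
  B5:   IN={b}   OUT={}

Merge at B1: OUT[B1] = IN[B2] = {b, c, d, e}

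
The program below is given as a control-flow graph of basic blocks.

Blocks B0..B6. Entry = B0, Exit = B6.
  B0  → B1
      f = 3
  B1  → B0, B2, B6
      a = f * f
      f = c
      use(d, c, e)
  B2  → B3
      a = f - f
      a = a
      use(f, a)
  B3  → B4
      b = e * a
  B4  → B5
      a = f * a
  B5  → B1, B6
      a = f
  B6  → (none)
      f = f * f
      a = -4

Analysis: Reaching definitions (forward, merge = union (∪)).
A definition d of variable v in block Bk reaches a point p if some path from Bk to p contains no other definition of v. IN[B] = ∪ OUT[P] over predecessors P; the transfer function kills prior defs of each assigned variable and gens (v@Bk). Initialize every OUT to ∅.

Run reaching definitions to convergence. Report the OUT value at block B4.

Converged values:
  B0: | IN={a@B1, b@B3, f@B1} | OUT={a@B1, b@B3, f@B0}
  B1: | IN={a@B1, a@B5, b@B3, f@B0, f@B1} | OUT={a@B1, b@B3, f@B1}
  B2: | IN={a@B1, b@B3, f@B1} | OUT={a@B2, b@B3, f@B1}
  B3: | IN={a@B2, b@B3, f@B1} | OUT={a@B2, b@B3, f@B1}
  B4: | IN={a@B2, b@B3, f@B1} | OUT={a@B4, b@B3, f@B1}
  B5: | IN={a@B4, b@B3, f@B1} | OUT={a@B5, b@B3, f@B1}
  B6: | IN={a@B1, a@B5, b@B3, f@B1} | OUT={a@B6, b@B3, f@B6}

Merge at B4: IN[B4] = OUT[B3] = {a@B2, b@B3, f@B1}
Applying B4's transfer function to that IN value gives OUT[B4] (row B4 above).

Answer: {a@B4, b@B3, f@B1}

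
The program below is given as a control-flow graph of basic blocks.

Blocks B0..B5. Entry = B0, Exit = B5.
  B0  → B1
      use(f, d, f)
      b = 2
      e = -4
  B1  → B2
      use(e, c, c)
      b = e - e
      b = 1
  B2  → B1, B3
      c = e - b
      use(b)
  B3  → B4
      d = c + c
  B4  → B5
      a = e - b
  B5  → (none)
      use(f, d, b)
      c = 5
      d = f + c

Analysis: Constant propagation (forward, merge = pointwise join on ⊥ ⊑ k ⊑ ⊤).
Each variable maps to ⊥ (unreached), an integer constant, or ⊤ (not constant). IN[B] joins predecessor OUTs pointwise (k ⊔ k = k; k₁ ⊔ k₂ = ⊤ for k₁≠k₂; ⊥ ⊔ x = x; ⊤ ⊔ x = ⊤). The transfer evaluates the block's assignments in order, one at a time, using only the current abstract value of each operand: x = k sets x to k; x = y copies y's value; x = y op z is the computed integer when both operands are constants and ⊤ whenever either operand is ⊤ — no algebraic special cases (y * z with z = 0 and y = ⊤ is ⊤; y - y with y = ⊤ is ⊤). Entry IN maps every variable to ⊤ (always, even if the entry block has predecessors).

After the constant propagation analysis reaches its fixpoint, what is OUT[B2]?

Converged values:
  B0: | IN=(all ⊤) | OUT={b:2, e:-4; rest ⊤}
  B1: | IN={e:-4; rest ⊤} | OUT={b:1, e:-4; rest ⊤}
  B2: | IN={b:1, e:-4; rest ⊤} | OUT={b:1, c:-5, e:-4; rest ⊤}
  B3: | IN={b:1, c:-5, e:-4; rest ⊤} | OUT={b:1, c:-5, d:-10, e:-4; rest ⊤}
  B4: | IN={b:1, c:-5, d:-10, e:-4; rest ⊤} | OUT={a:-5, b:1, c:-5, d:-10, e:-4; rest ⊤}
  B5: | IN={a:-5, b:1, c:-5, d:-10, e:-4; rest ⊤} | OUT={a:-5, b:1, c:5, e:-4; rest ⊤}

Merge at B2: IN[B2] = OUT[B1] = {a: ⊤, b: 1, c: ⊤, d: ⊤, e: -4, f: ⊤}
Applying B2's transfer function to that IN value gives OUT[B2] (row B2 above).

Answer: {a: ⊤, b: 1, c: -5, d: ⊤, e: -4, f: ⊤}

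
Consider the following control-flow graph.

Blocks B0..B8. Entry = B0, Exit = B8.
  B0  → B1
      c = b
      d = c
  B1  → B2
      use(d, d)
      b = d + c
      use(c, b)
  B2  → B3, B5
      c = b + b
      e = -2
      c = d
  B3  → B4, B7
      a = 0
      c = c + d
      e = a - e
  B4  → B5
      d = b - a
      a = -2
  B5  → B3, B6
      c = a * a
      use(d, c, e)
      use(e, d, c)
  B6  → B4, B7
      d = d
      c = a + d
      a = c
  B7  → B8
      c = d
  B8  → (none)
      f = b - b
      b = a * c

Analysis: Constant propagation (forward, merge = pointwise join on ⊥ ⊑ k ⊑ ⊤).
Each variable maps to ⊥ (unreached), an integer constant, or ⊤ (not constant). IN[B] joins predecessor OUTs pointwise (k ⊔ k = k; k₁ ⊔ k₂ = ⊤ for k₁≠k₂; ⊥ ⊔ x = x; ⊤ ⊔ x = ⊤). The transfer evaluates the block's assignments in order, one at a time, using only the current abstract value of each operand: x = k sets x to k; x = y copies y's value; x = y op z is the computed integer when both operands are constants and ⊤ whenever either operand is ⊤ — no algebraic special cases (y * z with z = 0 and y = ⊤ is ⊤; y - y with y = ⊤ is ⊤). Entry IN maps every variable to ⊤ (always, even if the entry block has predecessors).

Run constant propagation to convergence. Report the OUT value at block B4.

Answer: {a: -2, b: ⊤, c: ⊤, d: ⊤, e: ⊤, f: ⊤}

Working:
Per-block solution:
  B0:  IN=(all ⊤)  OUT=(all ⊤)
  B1:  IN=(all ⊤)  OUT=(all ⊤)
  B2:  IN=(all ⊤)  OUT={e:-2; rest ⊤}
  B3:  IN=(all ⊤)  OUT={a:0; rest ⊤}
  B4:  IN=(all ⊤)  OUT={a:-2; rest ⊤}
  B5:  IN=(all ⊤)  OUT=(all ⊤)
  B6:  IN=(all ⊤)  OUT=(all ⊤)
  B7:  IN=(all ⊤)  OUT=(all ⊤)
  B8:  IN=(all ⊤)  OUT=(all ⊤)

Merge at B4: IN[B4] = OUT[B3] ⊔ OUT[B6] = {a: ⊤, b: ⊤, c: ⊤, d: ⊤, e: ⊤, f: ⊤}
Applying B4's transfer function to that IN value gives OUT[B4] (row B4 above).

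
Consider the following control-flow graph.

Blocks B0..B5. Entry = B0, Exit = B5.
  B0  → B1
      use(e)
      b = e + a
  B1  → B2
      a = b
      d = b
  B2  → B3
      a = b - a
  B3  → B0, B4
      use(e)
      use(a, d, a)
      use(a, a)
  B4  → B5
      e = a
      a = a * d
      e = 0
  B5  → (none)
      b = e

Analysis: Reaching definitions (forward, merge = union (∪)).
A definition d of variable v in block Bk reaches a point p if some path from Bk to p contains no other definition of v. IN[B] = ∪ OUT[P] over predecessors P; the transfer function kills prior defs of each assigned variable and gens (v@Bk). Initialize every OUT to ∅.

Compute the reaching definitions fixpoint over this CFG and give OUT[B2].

Answer: {a@B2, b@B0, d@B1}

Derivation:
Converged values:
  B0: | IN={a@B2, b@B0, d@B1} | OUT={a@B2, b@B0, d@B1}
  B1: | IN={a@B2, b@B0, d@B1} | OUT={a@B1, b@B0, d@B1}
  B2: | IN={a@B1, b@B0, d@B1} | OUT={a@B2, b@B0, d@B1}
  B3: | IN={a@B2, b@B0, d@B1} | OUT={a@B2, b@B0, d@B1}
  B4: | IN={a@B2, b@B0, d@B1} | OUT={a@B4, b@B0, d@B1, e@B4}
  B5: | IN={a@B4, b@B0, d@B1, e@B4} | OUT={a@B4, b@B5, d@B1, e@B4}

Merge at B2: IN[B2] = OUT[B1] = {a@B1, b@B0, d@B1}
Applying B2's transfer function to that IN value gives OUT[B2] (row B2 above).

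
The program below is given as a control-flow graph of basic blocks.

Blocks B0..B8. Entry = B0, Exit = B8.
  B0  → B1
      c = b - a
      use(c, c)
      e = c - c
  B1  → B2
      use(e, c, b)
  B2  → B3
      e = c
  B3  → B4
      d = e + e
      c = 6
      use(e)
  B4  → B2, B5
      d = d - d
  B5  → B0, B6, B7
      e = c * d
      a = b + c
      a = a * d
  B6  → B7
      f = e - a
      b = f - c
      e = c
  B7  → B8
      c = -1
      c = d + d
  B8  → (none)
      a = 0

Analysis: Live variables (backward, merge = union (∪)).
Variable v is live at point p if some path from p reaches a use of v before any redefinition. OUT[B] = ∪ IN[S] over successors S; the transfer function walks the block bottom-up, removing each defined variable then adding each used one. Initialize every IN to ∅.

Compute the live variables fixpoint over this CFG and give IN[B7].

Answer: {d}

Trace:
Converged values:
  B0:   IN={a, b}   OUT={b, c, e}
  B1:   IN={b, c, e}   OUT={b, c}
  B2:   IN={b, c}   OUT={b, e}
  B3:   IN={b, e}   OUT={b, c, d}
  B4:   IN={b, c, d}   OUT={b, c, d}
  B5:   IN={b, c, d}   OUT={a, b, c, d, e}
  B6:   IN={a, c, d, e}   OUT={d}
  B7:   IN={d}   OUT={}
  B8:   IN={}   OUT={}

Merge at B7: OUT[B7] = IN[B8] = {}
Applying B7's transfer function to that OUT value gives IN[B7] (row B7 above).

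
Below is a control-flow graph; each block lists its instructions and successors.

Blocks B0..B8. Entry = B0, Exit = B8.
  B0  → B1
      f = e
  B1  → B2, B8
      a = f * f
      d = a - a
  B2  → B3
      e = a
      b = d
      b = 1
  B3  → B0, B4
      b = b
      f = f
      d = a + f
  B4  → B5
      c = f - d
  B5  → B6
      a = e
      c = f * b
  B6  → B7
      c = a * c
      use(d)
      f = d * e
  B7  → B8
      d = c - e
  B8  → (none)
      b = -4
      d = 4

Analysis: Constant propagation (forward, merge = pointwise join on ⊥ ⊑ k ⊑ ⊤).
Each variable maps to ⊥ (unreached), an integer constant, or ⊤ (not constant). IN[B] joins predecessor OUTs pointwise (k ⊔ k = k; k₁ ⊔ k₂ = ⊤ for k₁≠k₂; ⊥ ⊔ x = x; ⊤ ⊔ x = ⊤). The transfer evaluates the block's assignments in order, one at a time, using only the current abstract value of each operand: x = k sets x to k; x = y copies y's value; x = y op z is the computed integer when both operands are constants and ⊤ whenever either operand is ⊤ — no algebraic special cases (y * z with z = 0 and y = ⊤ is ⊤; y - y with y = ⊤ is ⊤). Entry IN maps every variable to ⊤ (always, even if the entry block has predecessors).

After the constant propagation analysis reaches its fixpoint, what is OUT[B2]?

Answer: {a: ⊤, b: 1, c: ⊤, d: ⊤, e: ⊤, f: ⊤}

Derivation:
Per-block solution:
  B0: | IN=(all ⊤) | OUT=(all ⊤)
  B1: | IN=(all ⊤) | OUT=(all ⊤)
  B2: | IN=(all ⊤) | OUT={b:1; rest ⊤}
  B3: | IN={b:1; rest ⊤} | OUT={b:1; rest ⊤}
  B4: | IN={b:1; rest ⊤} | OUT={b:1; rest ⊤}
  B5: | IN={b:1; rest ⊤} | OUT={b:1; rest ⊤}
  B6: | IN={b:1; rest ⊤} | OUT={b:1; rest ⊤}
  B7: | IN={b:1; rest ⊤} | OUT={b:1; rest ⊤}
  B8: | IN=(all ⊤) | OUT={b:-4, d:4; rest ⊤}

Merge at B2: IN[B2] = OUT[B1] = {a: ⊤, b: ⊤, c: ⊤, d: ⊤, e: ⊤, f: ⊤}
Applying B2's transfer function to that IN value gives OUT[B2] (row B2 above).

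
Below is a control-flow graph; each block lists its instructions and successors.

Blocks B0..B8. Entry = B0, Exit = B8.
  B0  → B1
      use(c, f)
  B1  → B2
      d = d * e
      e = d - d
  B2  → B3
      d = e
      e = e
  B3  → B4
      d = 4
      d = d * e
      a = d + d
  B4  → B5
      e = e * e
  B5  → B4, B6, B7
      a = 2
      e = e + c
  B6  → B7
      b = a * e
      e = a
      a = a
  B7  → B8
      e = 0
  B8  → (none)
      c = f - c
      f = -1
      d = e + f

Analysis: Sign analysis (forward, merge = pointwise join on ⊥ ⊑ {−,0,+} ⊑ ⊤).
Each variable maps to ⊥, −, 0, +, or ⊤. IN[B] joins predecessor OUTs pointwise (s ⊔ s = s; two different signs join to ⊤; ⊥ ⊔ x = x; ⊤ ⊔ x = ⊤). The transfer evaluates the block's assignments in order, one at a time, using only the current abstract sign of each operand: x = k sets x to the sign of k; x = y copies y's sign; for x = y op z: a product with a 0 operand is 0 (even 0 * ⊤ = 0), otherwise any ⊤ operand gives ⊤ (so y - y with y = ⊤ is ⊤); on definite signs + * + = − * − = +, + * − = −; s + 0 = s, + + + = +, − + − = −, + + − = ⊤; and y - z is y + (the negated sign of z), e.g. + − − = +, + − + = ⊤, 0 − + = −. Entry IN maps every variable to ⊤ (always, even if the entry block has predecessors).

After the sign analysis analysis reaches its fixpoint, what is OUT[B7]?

Fixpoint table:
  B0: | IN=(all ⊤) | OUT=(all ⊤)
  B1: | IN=(all ⊤) | OUT=(all ⊤)
  B2: | IN=(all ⊤) | OUT=(all ⊤)
  B3: | IN=(all ⊤) | OUT=(all ⊤)
  B4: | IN=(all ⊤) | OUT=(all ⊤)
  B5: | IN=(all ⊤) | OUT={a:+; rest ⊤}
  B6: | IN={a:+; rest ⊤} | OUT={a:+, e:+; rest ⊤}
  B7: | IN={a:+; rest ⊤} | OUT={a:+, e:0; rest ⊤}
  B8: | IN={a:+, e:0; rest ⊤} | OUT={a:+, d:-, e:0, f:-; rest ⊤}

Merge at B7: IN[B7] = OUT[B5] ⊔ OUT[B6] = {a: +, b: ⊤, c: ⊤, d: ⊤, e: ⊤, f: ⊤}
Applying B7's transfer function to that IN value gives OUT[B7] (row B7 above).

Answer: {a: +, b: ⊤, c: ⊤, d: ⊤, e: 0, f: ⊤}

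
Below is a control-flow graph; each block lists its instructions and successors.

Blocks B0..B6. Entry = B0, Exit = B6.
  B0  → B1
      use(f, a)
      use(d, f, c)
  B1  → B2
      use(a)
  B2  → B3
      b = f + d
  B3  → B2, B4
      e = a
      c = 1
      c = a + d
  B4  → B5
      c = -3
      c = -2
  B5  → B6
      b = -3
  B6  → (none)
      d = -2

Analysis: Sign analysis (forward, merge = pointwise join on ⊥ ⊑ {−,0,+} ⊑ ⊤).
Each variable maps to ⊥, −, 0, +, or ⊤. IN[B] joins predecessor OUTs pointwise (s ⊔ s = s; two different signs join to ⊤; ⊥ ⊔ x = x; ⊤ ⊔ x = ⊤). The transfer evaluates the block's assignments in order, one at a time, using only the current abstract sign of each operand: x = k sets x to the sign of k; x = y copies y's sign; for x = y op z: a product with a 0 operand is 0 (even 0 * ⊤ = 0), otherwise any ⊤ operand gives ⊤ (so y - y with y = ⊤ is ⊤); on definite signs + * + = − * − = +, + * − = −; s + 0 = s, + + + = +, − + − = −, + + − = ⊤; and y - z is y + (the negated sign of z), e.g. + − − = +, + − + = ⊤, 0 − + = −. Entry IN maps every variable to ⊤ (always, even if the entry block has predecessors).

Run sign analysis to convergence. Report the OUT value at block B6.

Answer: {a: ⊤, b: -, c: -, d: -, e: ⊤, f: ⊤}

Trace:
Per-block solution:
  B0: | IN=(all ⊤) | OUT=(all ⊤)
  B1: | IN=(all ⊤) | OUT=(all ⊤)
  B2: | IN=(all ⊤) | OUT=(all ⊤)
  B3: | IN=(all ⊤) | OUT=(all ⊤)
  B4: | IN=(all ⊤) | OUT={c:-; rest ⊤}
  B5: | IN={c:-; rest ⊤} | OUT={b:-, c:-; rest ⊤}
  B6: | IN={b:-, c:-; rest ⊤} | OUT={b:-, c:-, d:-; rest ⊤}

Merge at B6: IN[B6] = OUT[B5] = {a: ⊤, b: -, c: -, d: ⊤, e: ⊤, f: ⊤}
Applying B6's transfer function to that IN value gives OUT[B6] (row B6 above).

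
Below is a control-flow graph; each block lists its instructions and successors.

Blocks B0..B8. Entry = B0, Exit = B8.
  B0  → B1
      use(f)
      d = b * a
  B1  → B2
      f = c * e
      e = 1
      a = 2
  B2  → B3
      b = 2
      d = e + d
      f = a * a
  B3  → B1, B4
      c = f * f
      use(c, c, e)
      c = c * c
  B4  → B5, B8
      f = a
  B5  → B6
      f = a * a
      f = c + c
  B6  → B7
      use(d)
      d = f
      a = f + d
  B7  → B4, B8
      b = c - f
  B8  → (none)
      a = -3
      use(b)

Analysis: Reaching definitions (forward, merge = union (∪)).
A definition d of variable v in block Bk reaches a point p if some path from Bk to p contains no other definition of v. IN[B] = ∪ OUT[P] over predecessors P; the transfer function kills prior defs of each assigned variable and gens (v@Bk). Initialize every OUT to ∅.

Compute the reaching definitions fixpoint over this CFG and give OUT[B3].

Fixpoint table:
  B0: | IN={} | OUT={d@B0}
  B1: | IN={a@B1, b@B2, c@B3, d@B0, d@B2, e@B1, f@B2} | OUT={a@B1, b@B2, c@B3, d@B0, d@B2, e@B1, f@B1}
  B2: | IN={a@B1, b@B2, c@B3, d@B0, d@B2, e@B1, f@B1} | OUT={a@B1, b@B2, c@B3, d@B2, e@B1, f@B2}
  B3: | IN={a@B1, b@B2, c@B3, d@B2, e@B1, f@B2} | OUT={a@B1, b@B2, c@B3, d@B2, e@B1, f@B2}
  B4: | IN={a@B1, a@B6, b@B2, b@B7, c@B3, d@B2, d@B6, e@B1, f@B2, f@B5} | OUT={a@B1, a@B6, b@B2, b@B7, c@B3, d@B2, d@B6, e@B1, f@B4}
  B5: | IN={a@B1, a@B6, b@B2, b@B7, c@B3, d@B2, d@B6, e@B1, f@B4} | OUT={a@B1, a@B6, b@B2, b@B7, c@B3, d@B2, d@B6, e@B1, f@B5}
  B6: | IN={a@B1, a@B6, b@B2, b@B7, c@B3, d@B2, d@B6, e@B1, f@B5} | OUT={a@B6, b@B2, b@B7, c@B3, d@B6, e@B1, f@B5}
  B7: | IN={a@B6, b@B2, b@B7, c@B3, d@B6, e@B1, f@B5} | OUT={a@B6, b@B7, c@B3, d@B6, e@B1, f@B5}
  B8: | IN={a@B1, a@B6, b@B2, b@B7, c@B3, d@B2, d@B6, e@B1, f@B4, f@B5} | OUT={a@B8, b@B2, b@B7, c@B3, d@B2, d@B6, e@B1, f@B4, f@B5}

Merge at B3: IN[B3] = OUT[B2] = {a@B1, b@B2, c@B3, d@B2, e@B1, f@B2}
Applying B3's transfer function to that IN value gives OUT[B3] (row B3 above).

Answer: {a@B1, b@B2, c@B3, d@B2, e@B1, f@B2}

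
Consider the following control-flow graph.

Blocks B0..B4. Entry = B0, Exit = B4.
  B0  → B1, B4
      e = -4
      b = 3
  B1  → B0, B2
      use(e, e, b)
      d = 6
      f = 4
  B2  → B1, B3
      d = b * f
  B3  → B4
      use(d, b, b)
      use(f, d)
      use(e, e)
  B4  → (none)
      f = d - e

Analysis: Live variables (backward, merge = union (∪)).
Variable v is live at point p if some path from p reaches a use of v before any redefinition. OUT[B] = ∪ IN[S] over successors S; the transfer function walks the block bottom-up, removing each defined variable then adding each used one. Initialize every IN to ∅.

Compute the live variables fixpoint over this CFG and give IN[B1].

Answer: {b, e}

Derivation:
Per-block solution:
  B0:   IN={d}   OUT={b, d, e}
  B1:   IN={b, e}   OUT={b, d, e, f}
  B2:   IN={b, e, f}   OUT={b, d, e, f}
  B3:   IN={b, d, e, f}   OUT={d, e}
  B4:   IN={d, e}   OUT={}

Merge at B1: OUT[B1] = IN[B0] ⊔ IN[B2] = {b, d, e, f}
Applying B1's transfer function to that OUT value gives IN[B1] (row B1 above).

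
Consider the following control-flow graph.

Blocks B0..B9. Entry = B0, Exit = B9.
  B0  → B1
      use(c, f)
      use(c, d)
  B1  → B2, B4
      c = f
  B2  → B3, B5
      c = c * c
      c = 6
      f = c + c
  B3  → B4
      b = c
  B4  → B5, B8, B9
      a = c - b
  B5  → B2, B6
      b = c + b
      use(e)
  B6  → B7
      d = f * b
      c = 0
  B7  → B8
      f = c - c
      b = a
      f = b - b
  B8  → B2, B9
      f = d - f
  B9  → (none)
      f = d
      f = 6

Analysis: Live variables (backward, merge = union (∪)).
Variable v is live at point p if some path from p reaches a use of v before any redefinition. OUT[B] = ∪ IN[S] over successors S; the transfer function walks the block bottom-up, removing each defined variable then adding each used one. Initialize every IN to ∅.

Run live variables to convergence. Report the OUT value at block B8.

Fixpoint table:
  B0:   IN={a, b, c, d, e, f}   OUT={a, b, d, e, f}
  B1:   IN={a, b, d, e, f}   OUT={a, b, c, d, e, f}
  B2:   IN={a, b, c, d, e}   OUT={a, b, c, d, e, f}
  B3:   IN={c, d, e, f}   OUT={b, c, d, e, f}
  B4:   IN={b, c, d, e, f}   OUT={a, b, c, d, e, f}
  B5:   IN={a, b, c, d, e, f}   OUT={a, b, c, d, e, f}
  B6:   IN={a, b, e, f}   OUT={a, c, d, e}
  B7:   IN={a, c, d, e}   OUT={a, b, c, d, e, f}
  B8:   IN={a, b, c, d, e, f}   OUT={a, b, c, d, e}
  B9:   IN={d}   OUT={}

Merge at B8: OUT[B8] = IN[B2] ⊔ IN[B9] = {a, b, c, d, e}

Answer: {a, b, c, d, e}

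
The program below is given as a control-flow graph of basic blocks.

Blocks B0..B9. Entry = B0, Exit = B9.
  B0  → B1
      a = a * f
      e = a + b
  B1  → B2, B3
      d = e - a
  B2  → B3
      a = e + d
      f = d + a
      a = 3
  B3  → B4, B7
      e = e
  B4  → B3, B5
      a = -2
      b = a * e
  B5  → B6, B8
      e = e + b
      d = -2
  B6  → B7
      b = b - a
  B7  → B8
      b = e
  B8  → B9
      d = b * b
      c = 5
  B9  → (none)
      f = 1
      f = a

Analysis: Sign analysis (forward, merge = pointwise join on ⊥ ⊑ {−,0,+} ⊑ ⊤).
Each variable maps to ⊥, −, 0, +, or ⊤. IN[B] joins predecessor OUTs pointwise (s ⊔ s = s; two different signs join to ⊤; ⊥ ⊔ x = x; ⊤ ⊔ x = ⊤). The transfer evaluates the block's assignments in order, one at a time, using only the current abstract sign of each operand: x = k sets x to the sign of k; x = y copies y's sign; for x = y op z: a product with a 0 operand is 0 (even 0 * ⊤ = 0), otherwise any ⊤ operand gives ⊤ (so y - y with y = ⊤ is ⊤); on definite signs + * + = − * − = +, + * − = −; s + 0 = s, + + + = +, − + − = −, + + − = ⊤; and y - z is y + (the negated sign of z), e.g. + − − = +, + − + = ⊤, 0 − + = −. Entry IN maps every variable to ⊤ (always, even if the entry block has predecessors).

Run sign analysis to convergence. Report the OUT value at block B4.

Fixpoint table:
  B0:  IN=(all ⊤)  OUT=(all ⊤)
  B1:  IN=(all ⊤)  OUT=(all ⊤)
  B2:  IN=(all ⊤)  OUT={a:+; rest ⊤}
  B3:  IN=(all ⊤)  OUT=(all ⊤)
  B4:  IN=(all ⊤)  OUT={a:-; rest ⊤}
  B5:  IN={a:-; rest ⊤}  OUT={a:-, d:-; rest ⊤}
  B6:  IN={a:-, d:-; rest ⊤}  OUT={a:-, d:-; rest ⊤}
  B7:  IN=(all ⊤)  OUT=(all ⊤)
  B8:  IN=(all ⊤)  OUT={c:+; rest ⊤}
  B9:  IN={c:+; rest ⊤}  OUT={c:+; rest ⊤}

Merge at B4: IN[B4] = OUT[B3] = {a: ⊤, b: ⊤, c: ⊤, d: ⊤, e: ⊤, f: ⊤}
Applying B4's transfer function to that IN value gives OUT[B4] (row B4 above).

Answer: {a: -, b: ⊤, c: ⊤, d: ⊤, e: ⊤, f: ⊤}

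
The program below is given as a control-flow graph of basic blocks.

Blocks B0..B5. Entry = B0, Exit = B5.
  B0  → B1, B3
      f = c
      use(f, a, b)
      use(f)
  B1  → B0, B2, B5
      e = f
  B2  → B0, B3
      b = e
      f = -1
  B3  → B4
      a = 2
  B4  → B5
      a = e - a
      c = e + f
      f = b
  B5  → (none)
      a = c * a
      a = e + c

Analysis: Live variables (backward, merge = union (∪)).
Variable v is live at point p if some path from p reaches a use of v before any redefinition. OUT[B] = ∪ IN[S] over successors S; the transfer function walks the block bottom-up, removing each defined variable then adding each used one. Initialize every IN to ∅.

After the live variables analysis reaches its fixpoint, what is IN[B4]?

Answer: {a, b, e, f}

Derivation:
Fixpoint table:
  B0: | IN={a, b, c, e} | OUT={a, b, c, e, f}
  B1: | IN={a, b, c, f} | OUT={a, b, c, e}
  B2: | IN={a, c, e} | OUT={a, b, c, e, f}
  B3: | IN={b, e, f} | OUT={a, b, e, f}
  B4: | IN={a, b, e, f} | OUT={a, c, e}
  B5: | IN={a, c, e} | OUT={}

Merge at B4: OUT[B4] = IN[B5] = {a, c, e}
Applying B4's transfer function to that OUT value gives IN[B4] (row B4 above).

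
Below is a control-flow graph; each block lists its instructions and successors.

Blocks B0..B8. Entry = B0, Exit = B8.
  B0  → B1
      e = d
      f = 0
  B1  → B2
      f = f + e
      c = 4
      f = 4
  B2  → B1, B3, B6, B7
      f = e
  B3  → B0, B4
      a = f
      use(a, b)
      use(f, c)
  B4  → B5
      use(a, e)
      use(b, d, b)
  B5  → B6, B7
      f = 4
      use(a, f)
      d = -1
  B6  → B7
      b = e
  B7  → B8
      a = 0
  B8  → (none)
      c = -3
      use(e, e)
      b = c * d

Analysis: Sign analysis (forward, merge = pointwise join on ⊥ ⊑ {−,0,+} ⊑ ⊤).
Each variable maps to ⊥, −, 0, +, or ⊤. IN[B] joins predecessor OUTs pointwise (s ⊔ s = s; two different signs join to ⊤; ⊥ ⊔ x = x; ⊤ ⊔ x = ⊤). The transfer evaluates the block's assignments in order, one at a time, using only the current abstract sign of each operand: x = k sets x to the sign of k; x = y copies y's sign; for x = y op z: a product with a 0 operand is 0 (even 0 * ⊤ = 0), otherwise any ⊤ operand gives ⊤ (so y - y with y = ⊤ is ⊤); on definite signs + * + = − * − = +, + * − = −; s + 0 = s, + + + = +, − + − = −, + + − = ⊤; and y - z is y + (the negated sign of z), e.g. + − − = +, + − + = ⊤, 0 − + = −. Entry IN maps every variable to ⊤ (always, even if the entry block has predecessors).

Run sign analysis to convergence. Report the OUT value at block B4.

Per-block solution:
  B0:   IN=(all ⊤)   OUT={f:0; rest ⊤}
  B1:   IN=(all ⊤)   OUT={c:+, f:+; rest ⊤}
  B2:   IN={c:+, f:+; rest ⊤}   OUT={c:+; rest ⊤}
  B3:   IN={c:+; rest ⊤}   OUT={c:+; rest ⊤}
  B4:   IN={c:+; rest ⊤}   OUT={c:+; rest ⊤}
  B5:   IN={c:+; rest ⊤}   OUT={c:+, d:-, f:+; rest ⊤}
  B6:   IN={c:+; rest ⊤}   OUT={c:+; rest ⊤}
  B7:   IN={c:+; rest ⊤}   OUT={a:0, c:+; rest ⊤}
  B8:   IN={a:0, c:+; rest ⊤}   OUT={a:0, c:-; rest ⊤}

Merge at B4: IN[B4] = OUT[B3] = {a: ⊤, b: ⊤, c: +, d: ⊤, e: ⊤, f: ⊤}
Applying B4's transfer function to that IN value gives OUT[B4] (row B4 above).

Answer: {a: ⊤, b: ⊤, c: +, d: ⊤, e: ⊤, f: ⊤}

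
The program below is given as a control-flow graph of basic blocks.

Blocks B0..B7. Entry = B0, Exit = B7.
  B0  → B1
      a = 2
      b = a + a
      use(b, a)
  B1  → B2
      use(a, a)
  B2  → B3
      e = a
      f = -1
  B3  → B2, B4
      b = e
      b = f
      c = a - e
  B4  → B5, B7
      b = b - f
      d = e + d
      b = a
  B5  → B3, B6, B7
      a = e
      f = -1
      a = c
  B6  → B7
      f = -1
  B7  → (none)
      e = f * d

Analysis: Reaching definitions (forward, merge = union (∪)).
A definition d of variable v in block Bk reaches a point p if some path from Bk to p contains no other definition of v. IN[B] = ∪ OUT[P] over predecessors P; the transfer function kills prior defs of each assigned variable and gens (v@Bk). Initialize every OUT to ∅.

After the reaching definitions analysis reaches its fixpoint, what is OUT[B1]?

Fixpoint table:
  B0:   IN={}   OUT={a@B0, b@B0}
  B1:   IN={a@B0, b@B0}   OUT={a@B0, b@B0}
  B2:   IN={a@B0, a@B5, b@B0, b@B3, c@B3, d@B4, e@B2, f@B2, f@B5}   OUT={a@B0, a@B5, b@B0, b@B3, c@B3, d@B4, e@B2, f@B2}
  B3:   IN={a@B0, a@B5, b@B0, b@B3, b@B4, c@B3, d@B4, e@B2, f@B2, f@B5}   OUT={a@B0, a@B5, b@B3, c@B3, d@B4, e@B2, f@B2, f@B5}
  B4:   IN={a@B0, a@B5, b@B3, c@B3, d@B4, e@B2, f@B2, f@B5}   OUT={a@B0, a@B5, b@B4, c@B3, d@B4, e@B2, f@B2, f@B5}
  B5:   IN={a@B0, a@B5, b@B4, c@B3, d@B4, e@B2, f@B2, f@B5}   OUT={a@B5, b@B4, c@B3, d@B4, e@B2, f@B5}
  B6:   IN={a@B5, b@B4, c@B3, d@B4, e@B2, f@B5}   OUT={a@B5, b@B4, c@B3, d@B4, e@B2, f@B6}
  B7:   IN={a@B0, a@B5, b@B4, c@B3, d@B4, e@B2, f@B2, f@B5, f@B6}   OUT={a@B0, a@B5, b@B4, c@B3, d@B4, e@B7, f@B2, f@B5, f@B6}

Merge at B1: IN[B1] = OUT[B0] = {a@B0, b@B0}
Applying B1's transfer function to that IN value gives OUT[B1] (row B1 above).

Answer: {a@B0, b@B0}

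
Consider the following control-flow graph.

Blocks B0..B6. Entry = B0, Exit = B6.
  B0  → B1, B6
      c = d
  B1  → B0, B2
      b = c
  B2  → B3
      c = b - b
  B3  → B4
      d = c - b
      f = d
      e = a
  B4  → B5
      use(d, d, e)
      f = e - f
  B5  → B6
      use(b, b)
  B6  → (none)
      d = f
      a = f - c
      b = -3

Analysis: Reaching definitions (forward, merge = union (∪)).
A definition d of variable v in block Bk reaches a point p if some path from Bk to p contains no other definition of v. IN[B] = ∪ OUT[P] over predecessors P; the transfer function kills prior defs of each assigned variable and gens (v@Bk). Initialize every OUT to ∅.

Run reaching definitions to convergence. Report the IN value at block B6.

Per-block solution:
  B0:  IN={b@B1, c@B0}  OUT={b@B1, c@B0}
  B1:  IN={b@B1, c@B0}  OUT={b@B1, c@B0}
  B2:  IN={b@B1, c@B0}  OUT={b@B1, c@B2}
  B3:  IN={b@B1, c@B2}  OUT={b@B1, c@B2, d@B3, e@B3, f@B3}
  B4:  IN={b@B1, c@B2, d@B3, e@B3, f@B3}  OUT={b@B1, c@B2, d@B3, e@B3, f@B4}
  B5:  IN={b@B1, c@B2, d@B3, e@B3, f@B4}  OUT={b@B1, c@B2, d@B3, e@B3, f@B4}
  B6:  IN={b@B1, c@B0, c@B2, d@B3, e@B3, f@B4}  OUT={a@B6, b@B6, c@B0, c@B2, d@B6, e@B3, f@B4}

Merge at B6: IN[B6] = OUT[B0] ⊔ OUT[B5] = {b@B1, c@B0, c@B2, d@B3, e@B3, f@B4}

Answer: {b@B1, c@B0, c@B2, d@B3, e@B3, f@B4}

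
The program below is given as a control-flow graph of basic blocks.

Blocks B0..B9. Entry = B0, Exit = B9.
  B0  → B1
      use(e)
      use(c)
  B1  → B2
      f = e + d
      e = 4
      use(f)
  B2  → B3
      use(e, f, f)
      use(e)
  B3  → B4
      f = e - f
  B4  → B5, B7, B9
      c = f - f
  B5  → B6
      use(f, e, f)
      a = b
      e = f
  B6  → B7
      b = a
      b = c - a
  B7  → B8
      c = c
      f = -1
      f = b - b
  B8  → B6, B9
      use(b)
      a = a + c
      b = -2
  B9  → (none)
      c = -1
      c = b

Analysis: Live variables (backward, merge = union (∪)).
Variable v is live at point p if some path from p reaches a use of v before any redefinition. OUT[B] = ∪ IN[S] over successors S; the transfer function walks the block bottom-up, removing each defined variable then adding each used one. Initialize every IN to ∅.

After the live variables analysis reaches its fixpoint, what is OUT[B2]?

Answer: {a, b, e, f}

Working:
Per-block solution:
  B0:   IN={a, b, c, d, e}   OUT={a, b, d, e}
  B1:   IN={a, b, d, e}   OUT={a, b, e, f}
  B2:   IN={a, b, e, f}   OUT={a, b, e, f}
  B3:   IN={a, b, e, f}   OUT={a, b, e, f}
  B4:   IN={a, b, e, f}   OUT={a, b, c, e, f}
  B5:   IN={b, c, e, f}   OUT={a, c}
  B6:   IN={a, c}   OUT={a, b, c}
  B7:   IN={a, b, c}   OUT={a, b, c}
  B8:   IN={a, b, c}   OUT={a, b, c}
  B9:   IN={b}   OUT={}

Merge at B2: OUT[B2] = IN[B3] = {a, b, e, f}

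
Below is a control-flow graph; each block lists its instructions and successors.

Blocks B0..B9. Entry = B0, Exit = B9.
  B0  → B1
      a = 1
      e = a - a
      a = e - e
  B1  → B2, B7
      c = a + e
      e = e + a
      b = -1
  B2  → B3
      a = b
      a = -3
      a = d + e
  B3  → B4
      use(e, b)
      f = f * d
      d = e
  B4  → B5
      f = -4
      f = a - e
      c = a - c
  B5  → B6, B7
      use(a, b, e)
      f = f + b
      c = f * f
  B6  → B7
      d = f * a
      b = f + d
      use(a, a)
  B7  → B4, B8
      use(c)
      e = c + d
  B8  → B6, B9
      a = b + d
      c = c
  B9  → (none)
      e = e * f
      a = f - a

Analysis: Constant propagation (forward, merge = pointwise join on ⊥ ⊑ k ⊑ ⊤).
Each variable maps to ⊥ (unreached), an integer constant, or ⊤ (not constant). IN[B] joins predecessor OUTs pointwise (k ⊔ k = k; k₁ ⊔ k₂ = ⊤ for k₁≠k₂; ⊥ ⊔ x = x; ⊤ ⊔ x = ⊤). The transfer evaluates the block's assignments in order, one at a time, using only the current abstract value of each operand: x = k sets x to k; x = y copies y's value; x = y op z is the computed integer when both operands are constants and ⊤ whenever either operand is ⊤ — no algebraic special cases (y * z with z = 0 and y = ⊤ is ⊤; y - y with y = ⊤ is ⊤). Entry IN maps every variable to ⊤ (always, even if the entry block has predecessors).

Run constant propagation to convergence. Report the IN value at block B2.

Per-block solution:
  B0:  IN=(all ⊤)  OUT={a:0, e:0; rest ⊤}
  B1:  IN={a:0, e:0; rest ⊤}  OUT={a:0, b:-1, c:0, e:0; rest ⊤}
  B2:  IN={a:0, b:-1, c:0, e:0; rest ⊤}  OUT={b:-1, c:0, e:0; rest ⊤}
  B3:  IN={b:-1, c:0, e:0; rest ⊤}  OUT={b:-1, c:0, d:0, e:0; rest ⊤}
  B4:  IN=(all ⊤)  OUT=(all ⊤)
  B5:  IN=(all ⊤)  OUT=(all ⊤)
  B6:  IN=(all ⊤)  OUT=(all ⊤)
  B7:  IN=(all ⊤)  OUT=(all ⊤)
  B8:  IN=(all ⊤)  OUT=(all ⊤)
  B9:  IN=(all ⊤)  OUT=(all ⊤)

Merge at B2: IN[B2] = OUT[B1] = {a: 0, b: -1, c: 0, d: ⊤, e: 0, f: ⊤}

Answer: {a: 0, b: -1, c: 0, d: ⊤, e: 0, f: ⊤}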